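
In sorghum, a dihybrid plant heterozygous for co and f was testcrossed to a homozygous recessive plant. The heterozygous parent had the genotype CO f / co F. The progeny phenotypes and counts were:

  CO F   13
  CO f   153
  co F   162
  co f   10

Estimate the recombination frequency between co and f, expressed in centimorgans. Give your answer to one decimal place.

6.8 centimorgans

The recombinant classes are CO F and co f: 13 + 10 = 23.
Recombination frequency = 23/338 = 0.0680 ≈ 6.8%, i.e. 6.8 centimorgans.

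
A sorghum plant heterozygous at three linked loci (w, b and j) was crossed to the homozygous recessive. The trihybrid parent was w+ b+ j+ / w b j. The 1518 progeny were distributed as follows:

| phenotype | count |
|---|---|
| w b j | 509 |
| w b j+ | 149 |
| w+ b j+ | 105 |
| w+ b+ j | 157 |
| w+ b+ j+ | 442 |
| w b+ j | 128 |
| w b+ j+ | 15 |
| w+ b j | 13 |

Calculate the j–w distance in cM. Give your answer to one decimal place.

The two rarest classes, w b+ j+ and w+ b j, are the double crossovers. Comparing them with the parentals, only the w allele has switched, so w is the middle locus and the order is b – w – j.
Crossovers in the w–j interval produce the single-crossover classes w+ b+ j and w b j+ (157 + 149 = 306) plus the double crossovers (28).
RF(w–j) = (306 + 28) / 1518 = 334/1518 = 0.2200 → 22.0 cM.

22.0 cM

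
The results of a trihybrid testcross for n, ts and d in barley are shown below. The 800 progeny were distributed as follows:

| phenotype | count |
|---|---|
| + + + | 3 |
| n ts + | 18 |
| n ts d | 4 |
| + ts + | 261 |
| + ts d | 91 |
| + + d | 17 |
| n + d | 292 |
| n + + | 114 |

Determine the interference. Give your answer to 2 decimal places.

The two most frequent reciprocal classes, + ts + and n + d, are the parental types, so the F1 was + ts + / n + d.
The two rarest classes, + + + and n ts d, are the double crossovers. Comparing them with the parentals, only the ts allele has switched, so ts is the middle locus and the order is n – ts – d.
n–ts: (35 + 7)/800 = 0.0525; ts–d: (205 + 7)/800 = 0.2650.
Expected DCO frequency = 0.0525 × 0.2650 ≈ 0.01391; observed = 7/800 ≈ 0.00875.
Coefficient of coincidence = 0.00875/0.01391 ≈ 0.63; interference = 1 − 0.63 = 0.37.

0.37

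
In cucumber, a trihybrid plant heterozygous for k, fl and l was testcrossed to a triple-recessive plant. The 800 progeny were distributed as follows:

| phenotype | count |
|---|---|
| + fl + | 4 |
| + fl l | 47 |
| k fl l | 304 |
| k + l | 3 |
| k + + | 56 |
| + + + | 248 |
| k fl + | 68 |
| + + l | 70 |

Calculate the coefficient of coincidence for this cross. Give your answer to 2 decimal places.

The two most frequent reciprocal classes, + + + and k fl l, are the parental types, so the F1 was + + + / k fl l.
The two rarest classes, + fl + and k + l, are the double crossovers. Comparing them with the parentals, only the fl allele has switched, so fl is the middle locus and the order is k – fl – l.
k–fl: (103 + 7)/800 = 0.1375; fl–l: (138 + 7)/800 = 0.1812.
Expected DCO frequency = 0.1375 × 0.1812 ≈ 0.02492; observed = 7/800 ≈ 0.00875.
Coefficient of coincidence = 0.00875/0.02492 ≈ 0.35.

0.35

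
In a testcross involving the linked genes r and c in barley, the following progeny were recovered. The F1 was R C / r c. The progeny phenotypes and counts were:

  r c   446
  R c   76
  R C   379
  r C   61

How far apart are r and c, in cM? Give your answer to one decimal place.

14.2 cM

The recombinant classes are R c and r C: 76 + 61 = 137.
Recombination frequency = 137/962 = 0.1424 ≈ 14.2%, i.e. 14.2 cM.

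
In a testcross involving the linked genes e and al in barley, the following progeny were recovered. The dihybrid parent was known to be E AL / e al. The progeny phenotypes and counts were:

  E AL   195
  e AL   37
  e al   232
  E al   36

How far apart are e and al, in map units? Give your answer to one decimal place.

14.6 map units

The recombinant classes are E al and e AL: 36 + 37 = 73.
Recombination frequency = 73/500 = 0.1460 ≈ 14.6%, i.e. 14.6 map units.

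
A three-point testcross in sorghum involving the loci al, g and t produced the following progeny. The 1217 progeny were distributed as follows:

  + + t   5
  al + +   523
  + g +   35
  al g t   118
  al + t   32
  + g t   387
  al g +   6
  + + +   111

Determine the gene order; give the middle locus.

g

The two most frequent reciprocal classes, al + + and + g t, are the parental types, so the F1 was al + + / + g t.
The two rarest classes, al g + and + + t, are the double crossovers. Comparing them with the parentals, only the g allele has switched, so g is the middle locus and the order is t – g – al.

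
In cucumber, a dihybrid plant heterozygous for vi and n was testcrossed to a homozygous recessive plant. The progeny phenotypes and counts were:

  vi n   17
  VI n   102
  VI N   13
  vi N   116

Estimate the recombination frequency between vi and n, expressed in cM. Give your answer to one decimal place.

The two most frequent classes, VI n (102) and vi N (116), are the parental types, so the F1 was VI n / vi N.
The recombinant classes are VI N and vi n: 13 + 17 = 30.
Recombination frequency = 30/248 = 0.1210 ≈ 12.1%, i.e. 12.1 cM.

12.1 cM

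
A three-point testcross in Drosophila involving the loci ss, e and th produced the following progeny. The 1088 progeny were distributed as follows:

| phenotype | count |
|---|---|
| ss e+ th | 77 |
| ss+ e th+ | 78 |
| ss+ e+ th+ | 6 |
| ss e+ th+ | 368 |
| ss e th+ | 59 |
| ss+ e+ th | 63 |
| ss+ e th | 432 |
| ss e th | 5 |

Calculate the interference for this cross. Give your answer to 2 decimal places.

The two most frequent reciprocal classes, ss+ e th and ss e+ th+, are the parental types, so the F1 was ss+ e th / ss e+ th+.
The two rarest classes, ss e th and ss+ e+ th+, are the double crossovers. Comparing them with the parentals, only the ss allele has switched, so ss is the middle locus and the order is e – ss – th.
e–ss: (122 + 11)/1088 = 0.1222; ss–th: (155 + 11)/1088 = 0.1526.
Expected DCO frequency = 0.1222 × 0.1526 ≈ 0.01865; observed = 11/1088 ≈ 0.01011.
Coefficient of coincidence = 0.01011/0.01865 ≈ 0.54; interference = 1 − 0.54 = 0.46.

0.46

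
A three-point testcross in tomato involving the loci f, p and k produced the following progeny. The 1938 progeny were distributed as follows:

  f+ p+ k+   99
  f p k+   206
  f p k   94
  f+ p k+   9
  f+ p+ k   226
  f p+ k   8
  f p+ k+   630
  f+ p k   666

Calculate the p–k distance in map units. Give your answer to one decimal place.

23.2 map units

The two most frequent reciprocal classes, f p+ k+ and f+ p k, are the parental types, so the F1 was f p+ k+ / f+ p k.
The two rarest classes, f p+ k and f+ p k+, are the double crossovers. Comparing them with the parentals, only the k allele has switched, so k is the middle locus and the order is p – k – f.
Crossovers in the p–k interval produce the single-crossover classes f p k+ and f+ p+ k (206 + 226 = 432) plus the double crossovers (17).
RF(p–k) = (432 + 17) / 1938 = 449/1938 = 0.2317 → 23.2 map units.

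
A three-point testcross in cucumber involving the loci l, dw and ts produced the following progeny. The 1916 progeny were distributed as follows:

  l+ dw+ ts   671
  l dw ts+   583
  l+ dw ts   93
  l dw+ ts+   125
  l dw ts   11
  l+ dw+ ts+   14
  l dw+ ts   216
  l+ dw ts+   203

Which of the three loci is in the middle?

The two most frequent reciprocal classes, l dw ts+ and l+ dw+ ts, are the parental types, so the F1 was l dw ts+ / l+ dw+ ts.
The two rarest classes, l dw ts and l+ dw+ ts+, are the double crossovers. Comparing them with the parentals, only the ts allele has switched, so ts is the middle locus and the order is dw – ts – l.

ts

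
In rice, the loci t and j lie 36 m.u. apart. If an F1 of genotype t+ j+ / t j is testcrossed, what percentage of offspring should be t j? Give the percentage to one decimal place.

32.0%

A map distance of 36 m.u. corresponds to a recombination frequency of 0.360.
The F1 is t+ j+ / t j, so t j is a parental gamete class with expected frequency (1 − r)/2 = 0.640/2 = 0.3200.
That is 0.3200 = 32.0% of the progeny.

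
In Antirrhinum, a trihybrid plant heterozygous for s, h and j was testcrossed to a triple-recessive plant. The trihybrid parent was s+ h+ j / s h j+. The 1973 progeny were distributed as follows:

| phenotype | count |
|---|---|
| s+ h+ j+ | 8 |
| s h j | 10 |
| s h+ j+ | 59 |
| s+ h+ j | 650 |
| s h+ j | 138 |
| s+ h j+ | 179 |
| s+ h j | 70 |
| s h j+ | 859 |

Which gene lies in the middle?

The two rarest classes, s+ h+ j+ and s h j, are the double crossovers. Comparing them with the parentals, only the j allele has switched, so j is the middle locus and the order is s – j – h.

j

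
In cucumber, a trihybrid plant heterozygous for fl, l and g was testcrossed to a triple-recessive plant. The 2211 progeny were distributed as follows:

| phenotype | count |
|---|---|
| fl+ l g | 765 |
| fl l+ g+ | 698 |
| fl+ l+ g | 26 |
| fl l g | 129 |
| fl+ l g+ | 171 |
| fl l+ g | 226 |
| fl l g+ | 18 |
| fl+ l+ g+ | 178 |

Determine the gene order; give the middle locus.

l

The two most frequent reciprocal classes, fl l+ g+ and fl+ l g, are the parental types, so the F1 was fl l+ g+ / fl+ l g.
The two rarest classes, fl l g+ and fl+ l+ g, are the double crossovers. Comparing them with the parentals, only the l allele has switched, so l is the middle locus and the order is fl – l – g.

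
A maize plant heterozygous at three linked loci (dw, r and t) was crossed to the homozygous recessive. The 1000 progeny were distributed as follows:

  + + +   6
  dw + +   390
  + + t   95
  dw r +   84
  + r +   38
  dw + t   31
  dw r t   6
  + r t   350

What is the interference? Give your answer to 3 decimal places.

The two most frequent reciprocal classes, dw + + and + r t, are the parental types, so the F1 was dw + + / + r t.
The two rarest classes, + + + and dw r t, are the double crossovers. Comparing them with the parentals, only the dw allele has switched, so dw is the middle locus and the order is t – dw – r.
t–dw: (69 + 12)/1000 = 0.0810; dw–r: (179 + 12)/1000 = 0.1910.
Expected DCO frequency = 0.0810 × 0.1910 ≈ 0.01547; observed = 12/1000 ≈ 0.01200.
Coefficient of coincidence = 0.01200/0.01547 ≈ 0.776; interference = 1 − 0.776 = 0.224.

0.224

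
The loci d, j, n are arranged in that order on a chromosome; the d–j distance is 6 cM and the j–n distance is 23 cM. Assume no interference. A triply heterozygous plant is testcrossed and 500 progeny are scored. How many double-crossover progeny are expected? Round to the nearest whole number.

7

Map distances give recombination frequencies of 0.060 and 0.230 for the two intervals.
With no interference, expected double-crossover frequency = 0.060 × 0.230 = 0.01380.
Expected number = 0.01380 × 500 = 6.90 ≈ 7.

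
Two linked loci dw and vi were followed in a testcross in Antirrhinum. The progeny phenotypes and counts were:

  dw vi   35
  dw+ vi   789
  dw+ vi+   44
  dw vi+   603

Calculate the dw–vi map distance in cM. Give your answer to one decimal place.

5.4 cM

The two most frequent classes, dw+ vi (789) and dw vi+ (603), are the parental types, so the F1 was dw+ vi / dw vi+.
The recombinant classes are dw+ vi+ and dw vi: 44 + 35 = 79.
Recombination frequency = 79/1471 = 0.0537 ≈ 5.4%, i.e. 5.4 cM.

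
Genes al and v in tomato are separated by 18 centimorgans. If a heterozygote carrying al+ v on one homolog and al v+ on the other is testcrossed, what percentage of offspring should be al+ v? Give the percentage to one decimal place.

41.0%

A map distance of 18 centimorgans corresponds to a recombination frequency of 0.180.
The F1 is al+ v / al v+, so al+ v is a parental gamete class with expected frequency (1 − r)/2 = 0.820/2 = 0.4100.
That is 0.4100 = 41.0% of the progeny.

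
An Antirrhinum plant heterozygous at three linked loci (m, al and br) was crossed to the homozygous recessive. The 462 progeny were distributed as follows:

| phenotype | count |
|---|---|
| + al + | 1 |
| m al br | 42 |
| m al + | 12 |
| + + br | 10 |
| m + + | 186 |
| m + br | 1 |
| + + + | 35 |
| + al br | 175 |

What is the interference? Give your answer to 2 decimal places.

0.51

The two most frequent reciprocal classes, + al br and m + +, are the parental types, so the F1 was + al br / m + +.
The two rarest classes, + al + and m + br, are the double crossovers. Comparing them with the parentals, only the br allele has switched, so br is the middle locus and the order is m – br – al.
m–br: (77 + 2)/462 = 0.1710; br–al: (22 + 2)/462 = 0.0519.
Expected DCO frequency = 0.1710 × 0.0519 ≈ 0.00887; observed = 2/462 ≈ 0.00433.
Coefficient of coincidence = 0.00433/0.00887 ≈ 0.49; interference = 1 − 0.49 = 0.51.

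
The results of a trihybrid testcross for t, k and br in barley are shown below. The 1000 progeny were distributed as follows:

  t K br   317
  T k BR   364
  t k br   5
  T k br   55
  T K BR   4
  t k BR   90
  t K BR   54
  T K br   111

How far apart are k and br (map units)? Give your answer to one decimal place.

The two most frequent reciprocal classes, T k BR and t K br, are the parental types, so the F1 was T k BR / t K br.
The two rarest classes, T K BR and t k br, are the double crossovers. Comparing them with the parentals, only the k allele has switched, so k is the middle locus and the order is br – k – t.
Crossovers in the br–k interval produce the single-crossover classes T k br and t K BR (55 + 54 = 109) plus the double crossovers (9).
RF(br–k) = (109 + 9) / 1000 = 118/1000 = 0.1180 → 11.8 map units.

11.8 map units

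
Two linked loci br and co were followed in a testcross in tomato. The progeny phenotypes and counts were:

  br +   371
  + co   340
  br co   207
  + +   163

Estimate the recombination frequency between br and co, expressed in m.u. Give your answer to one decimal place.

The two most frequent classes, + co (340) and br + (371), are the parental types, so the F1 was + co / br +.
The recombinant classes are + + and br co: 163 + 207 = 370.
Recombination frequency = 370/1081 = 0.3423 ≈ 34.2%, i.e. 34.2 m.u.

34.2 m.u.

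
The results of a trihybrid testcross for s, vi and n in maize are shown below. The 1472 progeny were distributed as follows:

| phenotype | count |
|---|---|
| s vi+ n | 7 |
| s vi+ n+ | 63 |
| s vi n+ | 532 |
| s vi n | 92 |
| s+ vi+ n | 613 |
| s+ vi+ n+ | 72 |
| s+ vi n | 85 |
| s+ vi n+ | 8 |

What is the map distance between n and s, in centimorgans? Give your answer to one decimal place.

The two most frequent reciprocal classes, s+ vi+ n and s vi n+, are the parental types, so the F1 was s+ vi+ n / s vi n+.
The two rarest classes, s vi+ n and s+ vi n+, are the double crossovers. Comparing them with the parentals, only the s allele has switched, so s is the middle locus and the order is n – s – vi.
Crossovers in the n–s interval produce the single-crossover classes s+ vi+ n+ and s vi n (72 + 92 = 164) plus the double crossovers (15).
RF(n–s) = (164 + 15) / 1472 = 179/1472 = 0.1216 → 12.2 centimorgans.

12.2 centimorgans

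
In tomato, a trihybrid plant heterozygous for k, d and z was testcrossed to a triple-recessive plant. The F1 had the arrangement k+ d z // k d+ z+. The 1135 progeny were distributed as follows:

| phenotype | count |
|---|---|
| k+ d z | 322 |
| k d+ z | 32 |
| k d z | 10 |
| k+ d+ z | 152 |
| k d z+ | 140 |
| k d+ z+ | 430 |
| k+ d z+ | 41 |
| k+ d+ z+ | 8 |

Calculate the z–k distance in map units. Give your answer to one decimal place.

8.0 map units

The two rarest classes, k d z and k+ d+ z+, are the double crossovers. Comparing them with the parentals, only the k allele has switched, so k is the middle locus and the order is d – k – z.
Crossovers in the k–z interval produce the single-crossover classes k+ d z+ and k d+ z (41 + 32 = 73) plus the double crossovers (18).
RF(k–z) = (73 + 18) / 1135 = 91/1135 = 0.0802 → 8.0 map units.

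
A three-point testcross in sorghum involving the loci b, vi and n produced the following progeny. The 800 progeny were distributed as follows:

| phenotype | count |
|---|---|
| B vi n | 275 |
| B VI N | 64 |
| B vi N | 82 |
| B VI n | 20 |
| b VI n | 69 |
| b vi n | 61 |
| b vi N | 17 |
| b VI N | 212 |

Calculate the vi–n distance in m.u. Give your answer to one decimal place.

The two most frequent reciprocal classes, B vi n and b VI N, are the parental types, so the F1 was B vi n / b VI N.
The two rarest classes, B VI n and b vi N, are the double crossovers. Comparing them with the parentals, only the vi allele has switched, so vi is the middle locus and the order is n – vi – b.
Crossovers in the n–vi interval produce the single-crossover classes B vi N and b VI n (82 + 69 = 151) plus the double crossovers (37).
RF(n–vi) = (151 + 37) / 800 = 188/800 = 0.2350 → 23.5 m.u.

23.5 m.u.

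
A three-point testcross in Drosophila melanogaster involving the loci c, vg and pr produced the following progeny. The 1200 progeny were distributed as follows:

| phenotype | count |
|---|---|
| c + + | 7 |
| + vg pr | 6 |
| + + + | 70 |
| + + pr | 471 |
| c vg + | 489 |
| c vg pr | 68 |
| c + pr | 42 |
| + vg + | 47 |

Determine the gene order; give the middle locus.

The two most frequent reciprocal classes, c vg + and + + pr, are the parental types, so the F1 was c vg + / + + pr.
The two rarest classes, c + + and + vg pr, are the double crossovers. Comparing them with the parentals, only the vg allele has switched, so vg is the middle locus and the order is c – vg – pr.

vg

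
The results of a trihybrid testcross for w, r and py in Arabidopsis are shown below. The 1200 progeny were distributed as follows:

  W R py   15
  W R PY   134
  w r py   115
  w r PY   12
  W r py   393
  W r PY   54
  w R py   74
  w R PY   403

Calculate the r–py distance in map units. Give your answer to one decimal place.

The two most frequent reciprocal classes, W r py and w R PY, are the parental types, so the F1 was W r py / w R PY.
The two rarest classes, W R py and w r PY, are the double crossovers. Comparing them with the parentals, only the r allele has switched, so r is the middle locus and the order is py – r – w.
Crossovers in the py–r interval produce the single-crossover classes W r PY and w R py (54 + 74 = 128) plus the double crossovers (27).
RF(py–r) = (128 + 27) / 1200 = 155/1200 = 0.1292 → 12.9 map units.

12.9 map units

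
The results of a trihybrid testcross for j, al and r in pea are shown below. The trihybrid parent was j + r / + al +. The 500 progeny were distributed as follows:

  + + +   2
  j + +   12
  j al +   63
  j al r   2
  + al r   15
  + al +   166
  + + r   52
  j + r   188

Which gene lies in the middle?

al

The two rarest classes, j al r and + + +, are the double crossovers. Comparing them with the parentals, only the al allele has switched, so al is the middle locus and the order is r – al – j.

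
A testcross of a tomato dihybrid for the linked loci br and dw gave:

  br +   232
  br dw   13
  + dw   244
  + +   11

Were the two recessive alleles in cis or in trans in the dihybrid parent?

trans

The two most frequent classes are + dw (244) and br + (232); these are the parental (non-recombinant) types.
So the F1 carried + dw on one chromosome and br + on the other — the recessive alleles are on opposite chromosomes (trans / repulsion).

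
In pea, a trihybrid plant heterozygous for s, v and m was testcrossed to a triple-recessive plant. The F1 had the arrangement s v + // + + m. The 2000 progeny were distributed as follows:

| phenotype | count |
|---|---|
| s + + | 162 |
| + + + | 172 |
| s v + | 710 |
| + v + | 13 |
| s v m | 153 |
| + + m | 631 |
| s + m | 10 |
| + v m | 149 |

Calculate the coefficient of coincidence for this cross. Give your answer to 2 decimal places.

The two rarest classes, + v + and s + m, are the double crossovers. Comparing them with the parentals, only the s allele has switched, so s is the middle locus and the order is v – s – m.
v–s: (311 + 23)/2000 = 0.1670; s–m: (325 + 23)/2000 = 0.1740.
Expected DCO frequency = 0.1670 × 0.1740 ≈ 0.02906; observed = 23/2000 ≈ 0.01150.
Coefficient of coincidence = 0.01150/0.02906 ≈ 0.40.

0.40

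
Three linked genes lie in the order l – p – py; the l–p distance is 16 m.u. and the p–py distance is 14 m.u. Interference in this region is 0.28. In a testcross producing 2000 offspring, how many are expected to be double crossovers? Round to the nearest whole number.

32

Map distances give recombination frequencies of 0.160 and 0.140 for the two intervals.
With interference 0.28 (so coincidence = 0.72), expected double-crossover frequency = 0.160 × 0.140 × 0.72 = 0.01613.
Expected number = 0.01613 × 2000 = 32.26 ≈ 32.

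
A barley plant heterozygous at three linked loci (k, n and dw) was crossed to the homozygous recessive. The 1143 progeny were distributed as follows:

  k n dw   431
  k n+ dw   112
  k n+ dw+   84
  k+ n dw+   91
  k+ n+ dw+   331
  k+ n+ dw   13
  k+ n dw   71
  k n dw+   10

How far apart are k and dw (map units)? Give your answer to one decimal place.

15.6 map units

The two most frequent reciprocal classes, k+ n+ dw+ and k n dw, are the parental types, so the F1 was k+ n+ dw+ / k n dw.
The two rarest classes, k+ n+ dw and k n dw+, are the double crossovers. Comparing them with the parentals, only the dw allele has switched, so dw is the middle locus and the order is k – dw – n.
Crossovers in the k–dw interval produce the single-crossover classes k n+ dw+ and k+ n dw (84 + 71 = 155) plus the double crossovers (23).
RF(k–dw) = (155 + 23) / 1143 = 178/1143 = 0.1557 → 15.6 map units.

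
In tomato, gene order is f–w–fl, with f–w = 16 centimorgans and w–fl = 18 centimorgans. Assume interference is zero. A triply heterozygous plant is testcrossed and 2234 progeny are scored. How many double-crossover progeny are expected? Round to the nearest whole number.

Map distances give recombination frequencies of 0.160 and 0.180 for the two intervals.
With no interference, expected double-crossover frequency = 0.160 × 0.180 = 0.02880.
Expected number = 0.02880 × 2234 = 64.34 ≈ 64.

64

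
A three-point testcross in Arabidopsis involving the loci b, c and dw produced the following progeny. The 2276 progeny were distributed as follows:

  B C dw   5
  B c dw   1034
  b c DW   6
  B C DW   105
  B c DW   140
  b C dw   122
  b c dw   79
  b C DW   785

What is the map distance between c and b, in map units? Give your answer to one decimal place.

8.6 map units

The two most frequent reciprocal classes, B c dw and b C DW, are the parental types, so the F1 was B c dw / b C DW.
The two rarest classes, B C dw and b c DW, are the double crossovers. Comparing them with the parentals, only the c allele has switched, so c is the middle locus and the order is b – c – dw.
Crossovers in the b–c interval produce the single-crossover classes b c dw and B C DW (79 + 105 = 184) plus the double crossovers (11).
RF(b–c) = (184 + 11) / 2276 = 195/2276 = 0.0857 → 8.6 map units.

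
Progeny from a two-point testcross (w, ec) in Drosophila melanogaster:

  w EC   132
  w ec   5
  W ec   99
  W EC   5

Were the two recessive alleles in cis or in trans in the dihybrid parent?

trans

The two most frequent classes are W ec (99) and w EC (132); these are the parental (non-recombinant) types.
So the F1 carried W ec on one chromosome and w EC on the other — the recessive alleles are on opposite chromosomes (trans / repulsion).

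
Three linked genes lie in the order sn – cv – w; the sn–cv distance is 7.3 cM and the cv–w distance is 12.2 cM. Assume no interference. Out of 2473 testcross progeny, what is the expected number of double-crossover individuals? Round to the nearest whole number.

Map distances give recombination frequencies of 0.073 and 0.122 for the two intervals.
With no interference, expected double-crossover frequency = 0.073 × 0.122 = 0.00891.
Expected number = 0.00891 × 2473 = 22.02 ≈ 22.

22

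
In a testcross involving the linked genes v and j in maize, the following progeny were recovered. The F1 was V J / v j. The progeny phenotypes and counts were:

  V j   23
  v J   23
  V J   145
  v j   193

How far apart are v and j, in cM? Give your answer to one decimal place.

The recombinant classes are V j and v J: 23 + 23 = 46.
Recombination frequency = 46/384 = 0.1198 ≈ 12.0%, i.e. 12.0 cM.

12.0 cM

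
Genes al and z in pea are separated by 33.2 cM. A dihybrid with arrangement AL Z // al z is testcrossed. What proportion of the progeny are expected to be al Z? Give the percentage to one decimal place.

A map distance of 33.2 cM corresponds to a recombination frequency of 0.332.
The F1 is AL Z / al z, so al Z is a recombinant gamete class with expected frequency r/2 = 0.332/2 = 0.1660.
That is 0.1660 = 16.6% of the progeny.

16.6%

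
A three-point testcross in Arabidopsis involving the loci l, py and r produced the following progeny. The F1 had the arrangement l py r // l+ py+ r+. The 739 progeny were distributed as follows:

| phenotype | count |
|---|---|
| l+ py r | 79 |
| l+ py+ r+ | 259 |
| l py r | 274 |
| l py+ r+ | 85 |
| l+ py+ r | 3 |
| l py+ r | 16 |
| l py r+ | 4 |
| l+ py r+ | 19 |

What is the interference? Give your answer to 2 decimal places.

The two rarest classes, l py r+ and l+ py+ r, are the double crossovers. Comparing them with the parentals, only the r allele has switched, so r is the middle locus and the order is py – r – l.
py–r: (35 + 7)/739 = 0.0568; r–l: (164 + 7)/739 = 0.2314.
Expected DCO frequency = 0.0568 × 0.2314 ≈ 0.01314; observed = 7/739 ≈ 0.00947.
Coefficient of coincidence = 0.00947/0.01314 ≈ 0.72; interference = 1 − 0.72 = 0.28.

0.28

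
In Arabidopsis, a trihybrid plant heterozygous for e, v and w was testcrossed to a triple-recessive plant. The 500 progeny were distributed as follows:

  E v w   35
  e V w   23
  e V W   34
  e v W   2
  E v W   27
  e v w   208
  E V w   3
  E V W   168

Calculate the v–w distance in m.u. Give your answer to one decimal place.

11.0 m.u.

The two most frequent reciprocal classes, E V W and e v w, are the parental types, so the F1 was E V W / e v w.
The two rarest classes, E V w and e v W, are the double crossovers. Comparing them with the parentals, only the w allele has switched, so w is the middle locus and the order is v – w – e.
Crossovers in the v–w interval produce the single-crossover classes E v W and e V w (27 + 23 = 50) plus the double crossovers (5).
RF(v–w) = (50 + 5) / 500 = 55/500 = 0.1100 → 11.0 m.u.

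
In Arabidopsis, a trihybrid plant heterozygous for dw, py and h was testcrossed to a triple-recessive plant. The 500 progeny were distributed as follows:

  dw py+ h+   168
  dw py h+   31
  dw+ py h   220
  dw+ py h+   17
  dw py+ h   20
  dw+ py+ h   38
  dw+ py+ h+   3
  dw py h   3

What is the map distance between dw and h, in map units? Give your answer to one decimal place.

8.6 map units

The two most frequent reciprocal classes, dw py+ h+ and dw+ py h, are the parental types, so the F1 was dw py+ h+ / dw+ py h.
The two rarest classes, dw+ py+ h+ and dw py h, are the double crossovers. Comparing them with the parentals, only the dw allele has switched, so dw is the middle locus and the order is h – dw – py.
Crossovers in the h–dw interval produce the single-crossover classes dw py+ h and dw+ py h+ (20 + 17 = 37) plus the double crossovers (6).
RF(h–dw) = (37 + 6) / 500 = 43/500 = 0.0860 → 8.6 map units.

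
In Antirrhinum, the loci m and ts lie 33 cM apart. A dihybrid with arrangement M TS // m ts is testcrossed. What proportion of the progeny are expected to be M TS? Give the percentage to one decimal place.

A map distance of 33 cM corresponds to a recombination frequency of 0.330.
The F1 is M TS / m ts, so M TS is a parental gamete class with expected frequency (1 − r)/2 = 0.670/2 = 0.3350.
That is 0.3350 = 33.5% of the progeny.

33.5%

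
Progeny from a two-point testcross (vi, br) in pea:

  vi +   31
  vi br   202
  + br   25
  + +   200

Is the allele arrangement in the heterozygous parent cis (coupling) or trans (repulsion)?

cis

The two most frequent classes are + + (200) and vi br (202); these are the parental (non-recombinant) types.
So the F1 carried + + on one chromosome and vi br on the other — the recessive alleles are on the same chromosome (cis / coupling).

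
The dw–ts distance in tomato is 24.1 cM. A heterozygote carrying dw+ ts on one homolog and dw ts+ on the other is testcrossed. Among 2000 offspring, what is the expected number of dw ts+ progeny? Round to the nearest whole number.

A map distance of 24.1 cM corresponds to a recombination frequency of 0.241.
The F1 is dw+ ts / dw ts+, so dw ts+ is a parental gamete class with expected frequency (1 − r)/2 = 0.759/2 = 0.3795.
Expected number = 0.3795 × 2000 = 759.00 ≈ 759.

759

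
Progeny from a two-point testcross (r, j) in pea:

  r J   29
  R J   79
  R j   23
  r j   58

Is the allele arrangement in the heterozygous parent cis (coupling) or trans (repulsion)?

The two most frequent classes are R J (79) and r j (58); these are the parental (non-recombinant) types.
So the F1 carried R J on one chromosome and r j on the other — the recessive alleles are on the same chromosome (cis / coupling).

cis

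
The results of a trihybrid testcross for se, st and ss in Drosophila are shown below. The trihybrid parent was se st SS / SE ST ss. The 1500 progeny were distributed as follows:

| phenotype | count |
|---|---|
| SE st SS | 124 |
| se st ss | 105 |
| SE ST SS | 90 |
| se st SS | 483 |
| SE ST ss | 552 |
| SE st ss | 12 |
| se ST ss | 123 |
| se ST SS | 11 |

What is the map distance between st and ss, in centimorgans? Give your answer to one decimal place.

14.5 centimorgans

The two rarest classes, se ST SS and SE st ss, are the double crossovers. Comparing them with the parentals, only the st allele has switched, so st is the middle locus and the order is ss – st – se.
Crossovers in the ss–st interval produce the single-crossover classes se st ss and SE ST SS (105 + 90 = 195) plus the double crossovers (23).
RF(ss–st) = (195 + 23) / 1500 = 218/1500 = 0.1453 → 14.5 centimorgans.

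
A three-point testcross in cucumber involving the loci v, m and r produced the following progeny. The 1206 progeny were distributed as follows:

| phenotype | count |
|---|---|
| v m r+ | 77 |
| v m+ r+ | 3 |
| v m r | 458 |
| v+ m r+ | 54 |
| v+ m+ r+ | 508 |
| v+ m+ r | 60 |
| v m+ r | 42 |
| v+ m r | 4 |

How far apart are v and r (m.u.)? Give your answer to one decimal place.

11.9 m.u.

The two most frequent reciprocal classes, v m r and v+ m+ r+, are the parental types, so the F1 was v m r / v+ m+ r+.
The two rarest classes, v+ m r and v m+ r+, are the double crossovers. Comparing them with the parentals, only the v allele has switched, so v is the middle locus and the order is m – v – r.
Crossovers in the v–r interval produce the single-crossover classes v m r+ and v+ m+ r (77 + 60 = 137) plus the double crossovers (7).
RF(v–r) = (137 + 7) / 1206 = 144/1206 = 0.1194 → 11.9 m.u.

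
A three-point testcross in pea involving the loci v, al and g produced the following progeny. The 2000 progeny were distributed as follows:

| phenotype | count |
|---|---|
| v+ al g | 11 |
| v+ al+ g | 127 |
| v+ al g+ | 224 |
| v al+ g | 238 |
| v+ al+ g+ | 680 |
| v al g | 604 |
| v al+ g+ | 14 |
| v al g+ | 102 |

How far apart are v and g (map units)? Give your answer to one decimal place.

The two most frequent reciprocal classes, v al g and v+ al+ g+, are the parental types, so the F1 was v al g / v+ al+ g+.
The two rarest classes, v+ al g and v al+ g+, are the double crossovers. Comparing them with the parentals, only the v allele has switched, so v is the middle locus and the order is g – v – al.
Crossovers in the g–v interval produce the single-crossover classes v al g+ and v+ al+ g (102 + 127 = 229) plus the double crossovers (25).
RF(g–v) = (229 + 25) / 2000 = 254/2000 = 0.1270 → 12.7 map units.

12.7 map units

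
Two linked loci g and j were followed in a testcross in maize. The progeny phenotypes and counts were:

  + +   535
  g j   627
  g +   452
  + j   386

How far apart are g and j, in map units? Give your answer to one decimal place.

The two most frequent classes, + + (535) and g j (627), are the parental types, so the F1 was + + / g j.
The recombinant classes are + j and g +: 386 + 452 = 838.
Recombination frequency = 838/2000 = 0.4190 ≈ 41.9%, i.e. 41.9 map units.

41.9 map units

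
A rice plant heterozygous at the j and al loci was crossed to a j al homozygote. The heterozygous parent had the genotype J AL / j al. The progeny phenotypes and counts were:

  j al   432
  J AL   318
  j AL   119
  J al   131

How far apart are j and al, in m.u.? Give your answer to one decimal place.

The recombinant classes are J al and j AL: 131 + 119 = 250.
Recombination frequency = 250/1000 = 0.2500 ≈ 25.0%, i.e. 25.0 m.u.

25.0 m.u.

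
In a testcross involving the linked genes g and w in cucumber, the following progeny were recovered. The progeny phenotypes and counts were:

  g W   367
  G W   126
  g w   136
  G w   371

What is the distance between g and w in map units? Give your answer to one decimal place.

The two most frequent classes, G w (371) and g W (367), are the parental types, so the F1 was G w / g W.
The recombinant classes are G W and g w: 126 + 136 = 262.
Recombination frequency = 262/1000 = 0.2620 ≈ 26.2%, i.e. 26.2 map units.

26.2 map units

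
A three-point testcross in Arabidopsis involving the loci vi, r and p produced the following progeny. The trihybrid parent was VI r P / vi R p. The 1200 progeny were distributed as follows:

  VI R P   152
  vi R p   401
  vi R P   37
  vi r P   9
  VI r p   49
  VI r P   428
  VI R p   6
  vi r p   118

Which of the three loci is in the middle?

vi

The two rarest classes, vi r P and VI R p, are the double crossovers. Comparing them with the parentals, only the vi allele has switched, so vi is the middle locus and the order is p – vi – r.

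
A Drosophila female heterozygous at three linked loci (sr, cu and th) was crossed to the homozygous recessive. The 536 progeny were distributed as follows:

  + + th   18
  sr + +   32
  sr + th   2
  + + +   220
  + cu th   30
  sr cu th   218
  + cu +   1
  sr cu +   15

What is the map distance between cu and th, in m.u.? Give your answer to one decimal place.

The two most frequent reciprocal classes, sr cu th and + + +, are the parental types, so the F1 was sr cu th / + + +.
The two rarest classes, sr + th and + cu +, are the double crossovers. Comparing them with the parentals, only the cu allele has switched, so cu is the middle locus and the order is th – cu – sr.
Crossovers in the th–cu interval produce the single-crossover classes sr cu + and + + th (15 + 18 = 33) plus the double crossovers (3).
RF(th–cu) = (33 + 3) / 536 = 36/536 = 0.0672 → 6.7 m.u.

6.7 m.u.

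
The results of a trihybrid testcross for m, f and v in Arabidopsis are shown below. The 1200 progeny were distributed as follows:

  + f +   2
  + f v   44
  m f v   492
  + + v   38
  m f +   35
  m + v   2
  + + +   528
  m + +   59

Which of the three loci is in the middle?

The two most frequent reciprocal classes, + + + and m f v, are the parental types, so the F1 was + + + / m f v.
The two rarest classes, + f + and m + v, are the double crossovers. Comparing them with the parentals, only the f allele has switched, so f is the middle locus and the order is m – f – v.

f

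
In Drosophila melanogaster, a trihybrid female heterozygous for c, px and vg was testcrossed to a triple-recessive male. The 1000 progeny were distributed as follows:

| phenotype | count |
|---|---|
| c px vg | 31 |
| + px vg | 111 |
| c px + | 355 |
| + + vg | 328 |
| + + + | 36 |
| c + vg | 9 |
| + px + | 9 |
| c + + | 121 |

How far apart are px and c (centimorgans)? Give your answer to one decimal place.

The two most frequent reciprocal classes, + + vg and c px +, are the parental types, so the F1 was + + vg / c px +.
The two rarest classes, c + vg and + px +, are the double crossovers. Comparing them with the parentals, only the c allele has switched, so c is the middle locus and the order is px – c – vg.
Crossovers in the px–c interval produce the single-crossover classes + px vg and c + + (111 + 121 = 232) plus the double crossovers (18).
RF(px–c) = (232 + 18) / 1000 = 250/1000 = 0.2500 → 25.0 centimorgans.

25.0 centimorgans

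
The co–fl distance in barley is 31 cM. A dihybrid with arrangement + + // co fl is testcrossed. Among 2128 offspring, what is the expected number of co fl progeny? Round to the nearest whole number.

734

A map distance of 31 cM corresponds to a recombination frequency of 0.310.
The F1 is + + / co fl, so co fl is a parental gamete class with expected frequency (1 − r)/2 = 0.690/2 = 0.3450.
Expected number = 0.3450 × 2128 = 734.16 ≈ 734.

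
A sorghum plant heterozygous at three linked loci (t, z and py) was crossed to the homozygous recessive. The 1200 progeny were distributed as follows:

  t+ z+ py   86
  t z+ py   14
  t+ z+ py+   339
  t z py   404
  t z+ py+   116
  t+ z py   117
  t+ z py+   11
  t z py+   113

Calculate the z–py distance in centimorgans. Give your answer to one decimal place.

The two most frequent reciprocal classes, t+ z+ py+ and t z py, are the parental types, so the F1 was t+ z+ py+ / t z py.
The two rarest classes, t+ z py+ and t z+ py, are the double crossovers. Comparing them with the parentals, only the z allele has switched, so z is the middle locus and the order is py – z – t.
Crossovers in the py–z interval produce the single-crossover classes t+ z+ py and t z py+ (86 + 113 = 199) plus the double crossovers (25).
RF(py–z) = (199 + 25) / 1200 = 224/1200 = 0.1867 → 18.7 centimorgans.

18.7 centimorgans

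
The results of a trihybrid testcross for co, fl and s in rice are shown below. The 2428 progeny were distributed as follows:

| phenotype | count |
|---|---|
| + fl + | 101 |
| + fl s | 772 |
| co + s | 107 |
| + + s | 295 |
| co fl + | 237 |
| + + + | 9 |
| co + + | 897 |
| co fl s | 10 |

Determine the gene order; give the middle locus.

The two most frequent reciprocal classes, co + + and + fl s, are the parental types, so the F1 was co + + / + fl s.
The two rarest classes, + + + and co fl s, are the double crossovers. Comparing them with the parentals, only the co allele has switched, so co is the middle locus and the order is fl – co – s.

co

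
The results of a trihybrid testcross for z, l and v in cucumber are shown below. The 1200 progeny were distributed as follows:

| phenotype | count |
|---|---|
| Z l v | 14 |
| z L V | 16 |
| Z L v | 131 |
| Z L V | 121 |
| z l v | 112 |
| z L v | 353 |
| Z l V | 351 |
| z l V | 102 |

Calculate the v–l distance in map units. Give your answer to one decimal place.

21.9 map units

The two most frequent reciprocal classes, Z l V and z L v, are the parental types, so the F1 was Z l V / z L v.
The two rarest classes, Z l v and z L V, are the double crossovers. Comparing them with the parentals, only the v allele has switched, so v is the middle locus and the order is l – v – z.
Crossovers in the l–v interval produce the single-crossover classes Z L V and z l v (121 + 112 = 233) plus the double crossovers (30).
RF(l–v) = (233 + 30) / 1200 = 263/1200 = 0.2192 → 21.9 map units.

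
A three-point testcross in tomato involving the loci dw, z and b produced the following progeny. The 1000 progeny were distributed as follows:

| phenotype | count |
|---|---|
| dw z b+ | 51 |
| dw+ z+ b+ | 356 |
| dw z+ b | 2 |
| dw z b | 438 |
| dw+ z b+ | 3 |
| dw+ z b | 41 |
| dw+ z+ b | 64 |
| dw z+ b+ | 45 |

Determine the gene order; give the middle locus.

z

The two most frequent reciprocal classes, dw+ z+ b+ and dw z b, are the parental types, so the F1 was dw+ z+ b+ / dw z b.
The two rarest classes, dw+ z b+ and dw z+ b, are the double crossovers. Comparing them with the parentals, only the z allele has switched, so z is the middle locus and the order is b – z – dw.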